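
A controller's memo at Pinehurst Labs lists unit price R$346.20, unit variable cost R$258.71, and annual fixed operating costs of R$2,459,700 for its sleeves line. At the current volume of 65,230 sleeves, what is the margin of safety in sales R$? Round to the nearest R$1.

R$12,849,535

Each unit contributes R$346.20 − R$258.71 = R$87.49. Break-even units = R$2,459,700 ÷ R$87.49 = 28,114.07; break-even revenue = 28,114.07 × R$346.20 = R$9,733,091.10.
Actual sales revenue = 65,230 × R$346.20 = R$22,582,626.00.
Margin of safety = R$22,582,626.00 − R$9,733,091.10 = R$12,849,535.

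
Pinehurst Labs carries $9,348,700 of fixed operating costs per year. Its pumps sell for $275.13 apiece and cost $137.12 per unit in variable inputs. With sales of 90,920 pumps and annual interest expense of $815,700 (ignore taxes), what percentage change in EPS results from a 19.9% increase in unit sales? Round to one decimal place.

+104.8%

At 90,920 units, contribution = 90,920 × $138.01 = $12,547,869.20.
Operating income = contribution − fixed costs = $12,547,869.20 − $9,348,700 = $3,199,169.20.
Interest = $815,700.00, so EBIT − I = $2,383,469.20.
Degree of combined leverage = contribution ÷ (EBIT − I) = $12,547,869.20 ÷ $2,383,469.20 = 5.2645.
%ΔEPS = DCL × %ΔSales = 5.2645 × +19.9% = +104.8%.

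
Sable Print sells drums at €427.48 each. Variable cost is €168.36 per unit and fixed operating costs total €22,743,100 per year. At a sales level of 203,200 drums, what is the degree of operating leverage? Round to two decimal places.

1.76

Contribution at this volume is 203,200 × €259.12 = €52,653,184.00.
Subtracting fixed costs: EBIT = €52,653,184.00 − €22,743,100 = €29,910,084.00.
DOL = contribution ÷ EBIT = €52,653,184.00 ÷ €29,910,084.00 = 1.7604.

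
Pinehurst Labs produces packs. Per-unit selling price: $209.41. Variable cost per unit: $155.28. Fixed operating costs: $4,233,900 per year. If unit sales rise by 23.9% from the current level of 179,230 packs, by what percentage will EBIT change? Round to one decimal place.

Total contribution margin = 179,230 × $54.13 = $9,701,719.90.
Operating income = contribution − fixed costs = $9,701,719.90 − $4,233,900 = $5,467,819.90.
DOL = contribution ÷ EBIT = $9,701,719.90 ÷ $5,467,819.90 = 1.7743.
%ΔEBIT = DOL × %ΔSales = 1.7743 × +23.9% = +42.4%.

+42.4%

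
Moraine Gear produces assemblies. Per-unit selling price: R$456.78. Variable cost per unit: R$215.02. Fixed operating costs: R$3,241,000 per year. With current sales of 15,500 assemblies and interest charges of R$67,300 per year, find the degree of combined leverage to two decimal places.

8.54

Total contribution margin = 15,500 × R$241.76 = R$3,747,280.00.
Operating income = contribution − fixed costs = R$3,747,280.00 − R$3,241,000 = R$506,280.00. Interest = R$67,300.00, so EBIT − I = R$438,980.00.
DCL = contribution ÷ (EBIT − I) = R$3,747,280.00 ÷ R$438,980.00 = 8.5363.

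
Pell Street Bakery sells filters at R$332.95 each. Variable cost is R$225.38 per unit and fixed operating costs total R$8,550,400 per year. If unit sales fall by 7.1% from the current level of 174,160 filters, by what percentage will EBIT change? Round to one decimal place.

Total contribution margin = 174,160 × R$107.57 = R$18,734,391.20.
Operating income = contribution − fixed costs = R$18,734,391.20 − R$8,550,400 = R$10,183,991.20.
So DOL = total CM / EBIT = R$18,734,391.20 / R$10,183,991.20 = 1.8396.
%ΔEBIT = DOL × %ΔSales = 1.8396 × -7.1% = -13.1%.

-13.1%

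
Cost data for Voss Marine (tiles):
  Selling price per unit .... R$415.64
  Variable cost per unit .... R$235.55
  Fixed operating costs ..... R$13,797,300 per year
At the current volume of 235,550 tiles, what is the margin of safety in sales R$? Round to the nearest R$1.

R$66,060,425

Each unit contributes R$415.64 − R$235.55 = R$180.09. Break-even units = R$13,797,300 ÷ R$180.09 = 76,613.36; break-even revenue = 76,613.36 × R$415.64 = R$31,843,576.94.
Actual sales revenue = 235,550 × R$415.64 = R$97,904,002.00.
Margin of safety = R$97,904,002.00 − R$31,843,576.94 = R$66,060,425.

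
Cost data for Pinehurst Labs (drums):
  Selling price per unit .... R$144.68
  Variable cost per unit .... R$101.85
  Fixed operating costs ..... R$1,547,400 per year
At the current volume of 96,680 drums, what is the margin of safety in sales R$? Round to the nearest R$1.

Each unit contributes R$144.68 − R$101.85 = R$42.83. Break-even units = R$1,547,400 ÷ R$42.83 = 36,128.88; break-even revenue = 36,128.88 × R$144.68 = R$5,227,126.59.
Actual sales revenue = 96,680 × R$144.68 = R$13,987,662.40.
Margin of safety = R$13,987,662.40 − R$5,227,126.59 = R$8,760,536.

R$8,760,536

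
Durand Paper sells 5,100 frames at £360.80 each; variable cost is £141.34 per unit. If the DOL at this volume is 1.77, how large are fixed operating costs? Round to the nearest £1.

Contribution at this volume is 5,100 × £219.46 = £1,119,246.00.
Since DOL = CM ÷ EBIT, EBIT = £1,119,246.00 ÷ 1.77 = £632,342.37.
And FC = contribution − EBIT = £1,119,246.00 − £632,342.37 = £486,904.

£486,904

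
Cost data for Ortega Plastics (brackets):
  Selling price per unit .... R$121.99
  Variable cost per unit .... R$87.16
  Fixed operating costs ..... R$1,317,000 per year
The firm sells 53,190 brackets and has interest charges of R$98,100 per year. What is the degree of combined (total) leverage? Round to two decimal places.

4.23

Contribution at this volume is 53,190 × R$34.83 = R$1,852,607.70.
Subtracting fixed costs: EBIT = R$1,852,607.70 − R$1,317,000 = R$535,607.70. Interest = R$98,100.00, so EBIT − I = R$437,507.70.
DCL = contribution ÷ (EBIT − I) = R$1,852,607.70 ÷ R$437,507.70 = 4.2345.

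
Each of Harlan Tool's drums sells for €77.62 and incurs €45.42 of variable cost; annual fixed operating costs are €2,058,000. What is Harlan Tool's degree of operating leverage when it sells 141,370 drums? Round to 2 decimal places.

Contribution at this volume is 141,370 × €32.20 = €4,552,114.00.
EBIT = €4,552,114.00 − €2,058,000 = €2,494,114.00.
Degree of operating leverage = €4,552,114.00 / €2,494,114.00 = 1.8251.

1.83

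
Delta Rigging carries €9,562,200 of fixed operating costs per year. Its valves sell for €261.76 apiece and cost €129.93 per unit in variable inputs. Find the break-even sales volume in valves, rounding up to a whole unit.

72,535 valves

Each unit contributes €261.76 − €129.93 = €131.83.
Units to break even: €9,562,200 ÷ €131.83 = 72,534.32, rounded up to 72,535.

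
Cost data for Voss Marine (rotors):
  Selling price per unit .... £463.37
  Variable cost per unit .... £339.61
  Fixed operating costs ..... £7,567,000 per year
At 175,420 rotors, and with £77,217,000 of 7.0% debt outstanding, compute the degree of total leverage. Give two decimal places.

2.48

Contribution at this volume is 175,420 × £123.76 = £21,709,979.20.
Subtracting fixed costs: EBIT = £21,709,979.20 − £7,567,000 = £14,142,979.20. Interest = £5,405,190.00.
DOL = £21,709,979.20 ÷ £14,142,979.20 = 1.5350; DFL = £14,142,979.20 ÷ £8,737,789.20 = 1.6186.
DCL = DOL × DFL = 1.5350 × 1.6186 = 2.4846.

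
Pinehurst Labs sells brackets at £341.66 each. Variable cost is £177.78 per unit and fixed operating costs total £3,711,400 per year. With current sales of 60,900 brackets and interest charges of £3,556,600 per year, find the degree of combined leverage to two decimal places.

3.68

At 60,900 units, contribution = 60,900 × £163.88 = £9,980,292.00.
Subtracting fixed costs: EBIT = £9,980,292.00 − £3,711,400 = £6,268,892.00. Interest = £3,556,600.00.
DOL = £9,980,292.00 ÷ £6,268,892.00 = 1.5920; DFL = £6,268,892.00 ÷ £2,712,292.00 = 2.3113.
DCL = DOL × DFL = 1.5920 × 2.3113 = 3.6796.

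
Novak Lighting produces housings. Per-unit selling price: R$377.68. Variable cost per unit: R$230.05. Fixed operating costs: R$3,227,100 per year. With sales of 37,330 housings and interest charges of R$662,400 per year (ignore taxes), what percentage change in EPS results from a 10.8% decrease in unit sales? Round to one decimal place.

-36.7%

At 37,330 units, contribution = 37,330 × R$147.63 = R$5,511,027.90.
Subtracting fixed costs: EBIT = R$5,511,027.90 − R$3,227,100 = R$2,283,927.90.
After interest of R$662,400.00, pre-tax earnings = R$1,621,527.90.
DCL = total CM / (EBIT − I) = R$5,511,027.90 / R$1,621,527.90 = 3.3987.
EPS therefore changes by 3.3987 × (-10.8%) = -36.7%.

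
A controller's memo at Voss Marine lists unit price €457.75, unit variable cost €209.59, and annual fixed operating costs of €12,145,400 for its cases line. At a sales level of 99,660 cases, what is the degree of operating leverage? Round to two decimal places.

1.96

At 99,660 units, contribution = 99,660 × €248.16 = €24,731,625.60.
Subtracting fixed costs: EBIT = €24,731,625.60 − €12,145,400 = €12,586,225.60.
DOL = contribution ÷ EBIT = €24,731,625.60 ÷ €12,586,225.60 = 1.9650.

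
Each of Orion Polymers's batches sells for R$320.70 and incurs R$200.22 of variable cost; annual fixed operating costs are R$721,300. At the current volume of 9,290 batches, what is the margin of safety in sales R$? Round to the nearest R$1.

R$1,059,309

Unit CM = price − variable cost = R$320.70 − R$200.22 = R$120.48. Break-even units = R$721,300 ÷ R$120.48 = 5,986.89; break-even revenue = 5,986.89 × R$320.70 = R$1,919,994.27.
Actual sales revenue = 9,290 × R$320.70 = R$2,979,303.00.
Margin of safety = R$2,979,303.00 − R$1,919,994.27 = R$1,059,309.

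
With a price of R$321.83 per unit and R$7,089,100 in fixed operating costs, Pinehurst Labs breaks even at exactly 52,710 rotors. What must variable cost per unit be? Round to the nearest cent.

At break-even, FC = Q × (P − VC), so P − VC = R$7,089,100 ÷ 52,710 = R$134.4925.
Hence VC = price − CM = R$321.83 − R$134.4925 = R$187.34.

R$187.34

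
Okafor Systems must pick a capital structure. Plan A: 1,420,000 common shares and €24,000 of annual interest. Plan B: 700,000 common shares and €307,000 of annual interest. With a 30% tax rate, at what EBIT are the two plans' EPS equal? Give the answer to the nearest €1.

€582,139

Set EPS_A = EPS_B: (EBIT − €24,000)(1 − 0.30) ÷ 1,420,000 = (EBIT − €307,000)(1 − 0.30) ÷ 700,000.
The (1 − t) factor cancels: (EBIT − 24,000) × 700,000 = (EBIT − 307,000) × 1,420,000.
EBIT × (1,420,000 − 700,000) = 307,000 × 1,420,000 − 24,000 × 700,000 = 419,140,000,000, so EBIT = 419,140,000,000 ÷ 720,000 = 582,138.89.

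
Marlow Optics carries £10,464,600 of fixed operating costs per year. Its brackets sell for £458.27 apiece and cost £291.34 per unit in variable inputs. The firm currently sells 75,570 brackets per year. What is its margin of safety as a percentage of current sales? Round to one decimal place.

Contribution margin per unit = £458.27 − £291.34 = £166.93. Break-even units = £10,464,600 ÷ £166.93 = 62,688.55; break-even revenue = 62,688.55 × £458.27 = £28,728,282.77.
Actual sales revenue = 75,570 × £458.27 = £34,631,463.90.
Margin of safety = (£34,631,463.90 − £28,728,282.77) ÷ £34,631,463.90 = 17.0%.

17.0%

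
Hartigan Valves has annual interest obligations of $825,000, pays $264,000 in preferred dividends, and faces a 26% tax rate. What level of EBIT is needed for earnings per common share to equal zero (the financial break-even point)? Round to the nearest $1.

$1,181,757

Grossing the preferred dividend up to pre-tax terms: $264,000 / (1 − 0.26) = $356,756.76.
Financial break-even EBIT = interest + D_p ÷ (1 − t) = $825,000 + $356,756.76 = $1,181,756.76.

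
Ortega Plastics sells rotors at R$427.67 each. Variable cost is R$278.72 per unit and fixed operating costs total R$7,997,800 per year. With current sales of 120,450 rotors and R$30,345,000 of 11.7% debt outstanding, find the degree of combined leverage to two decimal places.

Total contribution margin = 120,450 × R$148.95 = R$17,941,027.50.
Operating income = contribution − fixed costs = R$17,941,027.50 − R$7,997,800 = R$9,943,227.50. Interest = R$3,550,365.00, so EBIT − I = R$6,392,862.50.
DCL = contribution ÷ (EBIT − I) = R$17,941,027.50 ÷ R$6,392,862.50 = 2.8064.

2.81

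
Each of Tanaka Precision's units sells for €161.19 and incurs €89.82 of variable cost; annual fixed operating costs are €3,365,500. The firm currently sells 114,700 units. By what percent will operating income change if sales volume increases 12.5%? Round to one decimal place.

At 114,700 units, contribution = 114,700 × €71.37 = €8,186,139.00.
EBIT = €8,186,139.00 − €3,365,500 = €4,820,639.00.
So DOL = total CM / EBIT = €8,186,139.00 / €4,820,639.00 = 1.6981.
%ΔEBIT = DOL × %ΔSales = 1.6981 × +12.5% = +21.2%.

+21.2%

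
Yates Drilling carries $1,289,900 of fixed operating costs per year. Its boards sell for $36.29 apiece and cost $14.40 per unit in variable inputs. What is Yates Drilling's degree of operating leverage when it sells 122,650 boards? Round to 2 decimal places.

1.92

Total contribution margin = 122,650 × $21.89 = $2,684,808.50.
Subtracting fixed costs: EBIT = $2,684,808.50 − $1,289,900 = $1,394,908.50.
Degree of operating leverage = $2,684,808.50 / $1,394,908.50 = 1.9247.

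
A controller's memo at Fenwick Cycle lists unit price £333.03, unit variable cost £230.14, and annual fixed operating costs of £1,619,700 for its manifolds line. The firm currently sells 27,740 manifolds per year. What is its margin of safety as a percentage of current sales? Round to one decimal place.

43.3%

Each unit contributes £333.03 − £230.14 = £102.89. Break-even units = £1,619,700 ÷ £102.89 = 15,742.05; break-even revenue = 15,742.05 × £333.03 = £5,242,576.45.
Current sales = 27,740 × £333.03 = £9,238,252.20.
Margin of safety = (£9,238,252.20 − £5,242,576.45) ÷ £9,238,252.20 = 43.3%.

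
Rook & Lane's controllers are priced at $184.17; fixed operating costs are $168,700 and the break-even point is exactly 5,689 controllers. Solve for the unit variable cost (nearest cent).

At break-even, FC = Q × (P − VC), so P − VC = $168,700 ÷ 5,689 = $29.6537.
Variable cost per unit = $184.17 − $29.6537 = $154.52.

$154.52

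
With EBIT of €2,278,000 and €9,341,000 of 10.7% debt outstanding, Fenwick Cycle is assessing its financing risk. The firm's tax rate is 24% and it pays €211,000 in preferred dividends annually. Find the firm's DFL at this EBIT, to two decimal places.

2.28

Annual interest charges come to €999,487.00.
Preferred dividends grossed up pre-tax: €211,000 / (1 − 0.24) = €277,631.58.
DFL = EBIT ÷ [EBIT − I − D_p/(1−t)] = €2,278,000 ÷ [€2,278,000 − €999,487.00 − €277,631.58] = €2,278,000 ÷ €1,000,881.42 = 2.2760.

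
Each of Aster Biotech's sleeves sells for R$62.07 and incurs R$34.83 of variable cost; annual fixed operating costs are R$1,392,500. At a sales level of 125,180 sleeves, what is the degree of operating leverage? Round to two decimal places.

1.69

Contribution at this volume is 125,180 × R$27.24 = R$3,409,903.20.
Operating income = contribution − fixed costs = R$3,409,903.20 − R$1,392,500 = R$2,017,403.20.
So DOL = total CM / EBIT = R$3,409,903.20 / R$2,017,403.20 = 1.6902.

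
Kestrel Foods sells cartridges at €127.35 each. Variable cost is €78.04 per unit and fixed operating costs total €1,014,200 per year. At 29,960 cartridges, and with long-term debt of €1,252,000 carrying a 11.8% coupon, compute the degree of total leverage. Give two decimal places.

Total contribution margin = 29,960 × €49.31 = €1,477,327.60.
EBIT = €1,477,327.60 − €1,014,200 = €463,127.60. Interest = €147,736.00, so EBIT − I = €315,391.60.
DCL = contribution ÷ (EBIT − I) = €1,477,327.60 ÷ €315,391.60 = 4.6841.

4.68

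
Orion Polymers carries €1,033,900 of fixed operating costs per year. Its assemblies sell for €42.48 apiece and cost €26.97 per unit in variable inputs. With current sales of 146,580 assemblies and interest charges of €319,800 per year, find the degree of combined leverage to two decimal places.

2.47

Contribution at this volume is 146,580 × €15.51 = €2,273,455.80.
EBIT = €2,273,455.80 − €1,033,900 = €1,239,555.80. Interest = €319,800.00, so EBIT − I = €919,755.80.
Degree of total leverage = total CM / (EBIT − interest) = €2,273,455.80 / €919,755.80 = 2.4718.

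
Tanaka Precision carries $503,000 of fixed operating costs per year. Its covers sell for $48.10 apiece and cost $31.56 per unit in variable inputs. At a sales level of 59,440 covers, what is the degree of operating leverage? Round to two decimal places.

2.05

Contribution at this volume is 59,440 × $16.54 = $983,137.60.
Subtracting fixed costs: EBIT = $983,137.60 − $503,000 = $480,137.60.
So DOL = total CM / EBIT = $983,137.60 / $480,137.60 = 2.0476.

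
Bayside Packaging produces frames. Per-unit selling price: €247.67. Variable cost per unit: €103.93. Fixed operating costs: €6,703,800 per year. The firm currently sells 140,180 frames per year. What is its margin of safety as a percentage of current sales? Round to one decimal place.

Contribution margin per unit = €247.67 − €103.93 = €143.74. Break-even units = €6,703,800 ÷ €143.74 = 46,638.37; break-even revenue = 46,638.37 × €247.67 = €11,550,926.30.
Current sales = 140,180 × €247.67 = €34,718,380.60.
Margin of safety = (€34,718,380.60 − €11,550,926.30) ÷ €34,718,380.60 = 66.7%.

66.7%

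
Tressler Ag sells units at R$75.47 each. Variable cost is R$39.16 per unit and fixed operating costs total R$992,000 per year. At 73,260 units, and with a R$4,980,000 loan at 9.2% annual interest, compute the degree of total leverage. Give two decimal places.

2.20

Total contribution margin = 73,260 × R$36.31 = R$2,660,070.60.
Operating income = contribution − fixed costs = R$2,660,070.60 − R$992,000 = R$1,668,070.60. Interest = R$458,160.00.
DOL = R$2,660,070.60 ÷ R$1,668,070.60 = 1.5947; DFL = R$1,668,070.60 ÷ R$1,209,910.60 = 1.3787.
Combined leverage = 1.5947 × 1.3787 = 2.1986.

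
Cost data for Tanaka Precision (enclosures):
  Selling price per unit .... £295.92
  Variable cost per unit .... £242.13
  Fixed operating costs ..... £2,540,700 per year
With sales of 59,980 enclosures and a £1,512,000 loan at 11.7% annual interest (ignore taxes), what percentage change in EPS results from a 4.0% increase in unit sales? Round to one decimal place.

At 59,980 units, contribution = 59,980 × £53.79 = £3,226,324.20.
Subtracting fixed costs: EBIT = £3,226,324.20 − £2,540,700 = £685,624.20.
After interest of £176,904.00, pre-tax earnings = £508,720.20.
Degree of combined leverage = contribution ÷ (EBIT − I) = £3,226,324.20 ÷ £508,720.20 = 6.3420.
EPS therefore changes by 6.3420 × (+4.0%) = +25.4%.

+25.4%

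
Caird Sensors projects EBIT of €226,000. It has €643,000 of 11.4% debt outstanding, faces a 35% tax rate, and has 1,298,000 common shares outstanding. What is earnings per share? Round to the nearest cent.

€0.08

Interest = €73,302.00, so EBT = €226,000 − €73,302.00 = €152,698.00.
Net income = €152,698.00 × (1 − 0.35) = €99,253.70.
Per share: €99,253.70 / 1,298,000 shares = €0.08.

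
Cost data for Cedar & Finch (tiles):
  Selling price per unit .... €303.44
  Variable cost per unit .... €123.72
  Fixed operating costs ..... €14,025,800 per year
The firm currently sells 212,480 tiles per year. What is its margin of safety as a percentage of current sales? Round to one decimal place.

Contribution margin per unit = €303.44 − €123.72 = €179.72. Break-even units = €14,025,800 ÷ €179.72 = 78,042.51; break-even revenue = 78,042.51 × €303.44 = €23,681,219.41.
Current sales = 212,480 × €303.44 = €64,474,931.20.
Margin of safety = (€64,474,931.20 − €23,681,219.41) ÷ €64,474,931.20 = 63.3%.

63.3%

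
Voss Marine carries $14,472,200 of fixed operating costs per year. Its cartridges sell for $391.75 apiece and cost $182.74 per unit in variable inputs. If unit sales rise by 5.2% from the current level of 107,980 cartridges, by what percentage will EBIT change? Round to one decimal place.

+14.5%

Total contribution margin = 107,980 × $209.01 = $22,568,899.80.
Subtracting fixed costs: EBIT = $22,568,899.80 − $14,472,200 = $8,096,699.80.
DOL = contribution ÷ EBIT = $22,568,899.80 ÷ $8,096,699.80 = 2.7874.
%ΔEBIT = DOL × %ΔSales = 2.7874 × +5.2% = +14.5%.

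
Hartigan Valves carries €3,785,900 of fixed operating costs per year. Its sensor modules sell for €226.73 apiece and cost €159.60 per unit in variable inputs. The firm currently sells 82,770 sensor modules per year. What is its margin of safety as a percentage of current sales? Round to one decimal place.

Each unit contributes €226.73 − €159.60 = €67.13. Break-even units = €3,785,900 ÷ €67.13 = 56,396.54; break-even revenue = 56,396.54 × €226.73 = €12,786,788.43.
Current sales = 82,770 × €226.73 = €18,766,442.10.
Margin of safety = (€18,766,442.10 − €12,786,788.43) ÷ €18,766,442.10 = 31.9%.

31.9%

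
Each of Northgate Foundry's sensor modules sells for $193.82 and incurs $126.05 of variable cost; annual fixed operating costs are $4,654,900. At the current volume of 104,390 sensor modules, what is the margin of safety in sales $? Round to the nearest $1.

Unit CM = price − variable cost = $193.82 − $126.05 = $67.77. Break-even units = $4,654,900 ÷ $67.77 = 68,686.73; break-even revenue = 68,686.73 × $193.82 = $13,312,862.89.
Actual sales revenue = 104,390 × $193.82 = $20,232,869.80.
Margin of safety = $20,232,869.80 − $13,312,862.89 = $6,920,007.

$6,920,007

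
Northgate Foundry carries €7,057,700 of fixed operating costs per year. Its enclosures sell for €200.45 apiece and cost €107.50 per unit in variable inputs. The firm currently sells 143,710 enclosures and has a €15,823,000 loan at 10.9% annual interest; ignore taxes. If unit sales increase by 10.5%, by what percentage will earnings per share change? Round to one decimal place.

Total contribution margin = 143,710 × €92.95 = €13,357,844.50.
EBIT = €13,357,844.50 − €7,057,700 = €6,300,144.50.
After interest of €1,724,707.00, pre-tax earnings = €4,575,437.50.
Degree of combined leverage = contribution ÷ (EBIT − I) = €13,357,844.50 ÷ €4,575,437.50 = 2.9195.
%ΔEPS = DCL × %ΔSales = 2.9195 × +10.5% = +30.7%.

+30.7%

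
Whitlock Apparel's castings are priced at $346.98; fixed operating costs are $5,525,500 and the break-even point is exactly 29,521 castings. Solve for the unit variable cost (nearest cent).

$159.81

Contribution per unit must be FC / Q = $5,525,500 / 29,521 = $187.1718.
Hence VC = price − CM = $346.98 − $187.1718 = $159.81.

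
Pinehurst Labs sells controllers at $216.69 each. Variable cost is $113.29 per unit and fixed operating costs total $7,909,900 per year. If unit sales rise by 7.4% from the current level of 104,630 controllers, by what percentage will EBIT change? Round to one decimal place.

+27.5%

Total contribution margin = 104,630 × $103.40 = $10,818,742.00.
EBIT = $10,818,742.00 − $7,909,900 = $2,908,842.00.
DOL = contribution ÷ EBIT = $10,818,742.00 ÷ $2,908,842.00 = 3.7193.
Operating income changes by 3.7193 × +7.4% = +27.5%.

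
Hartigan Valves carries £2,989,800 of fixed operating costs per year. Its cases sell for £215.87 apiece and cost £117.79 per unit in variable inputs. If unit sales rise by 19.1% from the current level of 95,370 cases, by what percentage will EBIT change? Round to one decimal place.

Contribution at this volume is 95,370 × £98.08 = £9,353,889.60.
Subtracting fixed costs: EBIT = £9,353,889.60 − £2,989,800 = £6,364,089.60.
Degree of operating leverage = £9,353,889.60 / £6,364,089.60 = 1.4698.
%ΔEBIT = DOL × %ΔSales = 1.4698 × +19.1% = +28.1%.

+28.1%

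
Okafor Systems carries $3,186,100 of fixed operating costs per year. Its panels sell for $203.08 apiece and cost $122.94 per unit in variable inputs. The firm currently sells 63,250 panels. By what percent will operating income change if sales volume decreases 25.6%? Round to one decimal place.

-68.9%

At 63,250 units, contribution = 63,250 × $80.14 = $5,068,855.00.
Operating income = contribution − fixed costs = $5,068,855.00 − $3,186,100 = $1,882,755.00.
So DOL = total CM / EBIT = $5,068,855.00 / $1,882,755.00 = 2.6923.
%ΔEBIT = DOL × %ΔSales = 2.6923 × -25.6% = -68.9%.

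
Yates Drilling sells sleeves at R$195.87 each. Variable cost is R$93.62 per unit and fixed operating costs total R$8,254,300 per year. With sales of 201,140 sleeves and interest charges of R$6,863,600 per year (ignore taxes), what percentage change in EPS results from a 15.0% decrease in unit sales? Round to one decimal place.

-56.6%

Contribution at this volume is 201,140 × R$102.25 = R$20,566,565.00.
EBIT = R$20,566,565.00 − R$8,254,300 = R$12,312,265.00.
After interest of R$6,863,600.00, pre-tax earnings = R$5,448,665.00.
Degree of combined leverage = contribution ÷ (EBIT − I) = R$20,566,565.00 ÷ R$5,448,665.00 = 3.7746.
%ΔEPS = DCL × %ΔSales = 3.7746 × -15.0% = -56.6%.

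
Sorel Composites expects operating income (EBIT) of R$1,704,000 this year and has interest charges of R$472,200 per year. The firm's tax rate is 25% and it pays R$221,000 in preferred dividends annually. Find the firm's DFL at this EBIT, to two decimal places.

Interest = R$472,200.00.
Pre-tax preferred-dividend burden = R$221,000 ÷ (1 − 0.25) = R$294,666.67.
DFL = EBIT ÷ [EBIT − I − D_p/(1−t)] = R$1,704,000 ÷ [R$1,704,000 − R$472,200.00 − R$294,666.67] = R$1,704,000 ÷ R$937,133.33 = 1.8183.

1.82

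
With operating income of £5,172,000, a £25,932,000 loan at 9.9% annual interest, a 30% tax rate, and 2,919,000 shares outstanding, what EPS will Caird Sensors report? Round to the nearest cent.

Interest = £2,567,268.00, so EBT = £5,172,000 − £2,567,268.00 = £2,604,732.00.
After tax at 30%: net income = £2,604,732.00 × 0.70 = £1,823,312.40.
Per share: £1,823,312.40 / 2,919,000 shares = £0.62.

£0.62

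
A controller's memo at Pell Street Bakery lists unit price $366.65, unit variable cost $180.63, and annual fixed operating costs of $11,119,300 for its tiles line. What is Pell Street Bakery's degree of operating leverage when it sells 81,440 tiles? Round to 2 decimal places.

Contribution at this volume is 81,440 × $186.02 = $15,149,468.80.
Subtracting fixed costs: EBIT = $15,149,468.80 − $11,119,300 = $4,030,168.80.
Degree of operating leverage = $15,149,468.80 / $4,030,168.80 = 3.7590.

3.76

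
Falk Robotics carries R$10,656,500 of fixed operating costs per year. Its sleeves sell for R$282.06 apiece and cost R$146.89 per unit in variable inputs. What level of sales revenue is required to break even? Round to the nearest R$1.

R$22,236,979

CM per unit = R$282.06 − R$146.89 = R$135.17; CM ratio = R$135.17 / R$282.06 = 0.4792.
Break-even revenue = fixed costs × price ÷ CM = R$10,656,500 × R$282.06 ÷ R$135.17 = R$22,236,979.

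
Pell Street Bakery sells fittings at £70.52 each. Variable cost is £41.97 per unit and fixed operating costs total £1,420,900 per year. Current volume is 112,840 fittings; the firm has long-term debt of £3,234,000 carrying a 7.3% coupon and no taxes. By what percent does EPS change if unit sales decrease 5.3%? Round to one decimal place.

Total contribution margin = 112,840 × £28.55 = £3,221,582.00.
Operating income = contribution − fixed costs = £3,221,582.00 − £1,420,900 = £1,800,682.00.
After interest of £236,082.00, pre-tax earnings = £1,564,600.00.
Degree of combined leverage = contribution ÷ (EBIT − I) = £3,221,582.00 ÷ £1,564,600.00 = 2.0590.
%ΔEPS = DCL × %ΔSales = 2.0590 × -5.3% = -10.9%.

-10.9%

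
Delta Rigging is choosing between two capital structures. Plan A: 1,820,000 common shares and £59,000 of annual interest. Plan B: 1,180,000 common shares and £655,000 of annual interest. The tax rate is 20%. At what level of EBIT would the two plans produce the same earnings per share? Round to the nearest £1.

£1,753,875

Set EPS_A = EPS_B: (EBIT − £59,000)(1 − 0.20) ÷ 1,820,000 = (EBIT − £655,000)(1 − 0.20) ÷ 1,180,000.
The (1 − t) factor cancels: (EBIT − 59,000) × 1,180,000 = (EBIT − 655,000) × 1,820,000.
EBIT × (1,820,000 − 1,180,000) = 655,000 × 1,820,000 − 59,000 × 1,180,000 = 1,122,480,000,000, so EBIT = 1,122,480,000,000 ÷ 640,000 = 1,753,875.00.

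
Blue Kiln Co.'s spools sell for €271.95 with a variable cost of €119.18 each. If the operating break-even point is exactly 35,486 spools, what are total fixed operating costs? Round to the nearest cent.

Unit CM = price − variable cost = €271.95 − €119.18 = €152.77.
Since BE = FC / CM, FC = 35,486 × €152.77 = €5,421,196.22.

€5,421,196.22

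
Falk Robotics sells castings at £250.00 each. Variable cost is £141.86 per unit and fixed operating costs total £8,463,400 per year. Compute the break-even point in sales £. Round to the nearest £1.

£19,565,841

Contribution margin per unit = £250.00 − £141.86 = £108.14, a CM ratio of £108.14 ÷ £250.00 = 0.4326.
Break-even sales = FC ÷ CM ratio = £8,463,400 × £250.00 / £108.14 = £19,565,841.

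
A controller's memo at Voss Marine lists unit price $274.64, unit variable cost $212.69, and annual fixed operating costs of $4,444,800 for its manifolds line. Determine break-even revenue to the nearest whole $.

$19,704,921

CM per unit = $274.64 − $212.69 = $61.95; CM ratio = $61.95 / $274.64 = 0.2256.
Break-even sales = FC ÷ CM ratio = $4,444,800 × $274.64 / $61.95 = $19,704,921.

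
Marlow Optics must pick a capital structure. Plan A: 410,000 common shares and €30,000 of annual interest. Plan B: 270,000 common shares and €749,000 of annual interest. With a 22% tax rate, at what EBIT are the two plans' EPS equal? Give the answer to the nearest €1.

Set EPS_A = EPS_B: (EBIT − €30,000)(1 − 0.22) ÷ 410,000 = (EBIT − €749,000)(1 − 0.22) ÷ 270,000.
The (1 − t) factor cancels: (EBIT − 30,000) × 270,000 = (EBIT − 749,000) × 410,000.
Solving, EBIT = (749,000·410,000 − 30,000·270,000) / (410,000 − 270,000) = 298,990,000,000 / 140,000 = 2,135,642.86.

€2,135,643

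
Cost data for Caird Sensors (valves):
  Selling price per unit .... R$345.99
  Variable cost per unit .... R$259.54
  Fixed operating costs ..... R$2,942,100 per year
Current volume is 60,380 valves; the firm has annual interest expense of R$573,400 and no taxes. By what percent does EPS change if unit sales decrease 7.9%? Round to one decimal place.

At 60,380 units, contribution = 60,380 × R$86.45 = R$5,219,851.00.
EBIT = R$5,219,851.00 − R$2,942,100 = R$2,277,751.00.
Interest = R$573,400.00, so EBIT − I = R$1,704,351.00.
Degree of combined leverage = contribution ÷ (EBIT − I) = R$5,219,851.00 ÷ R$1,704,351.00 = 3.0627.
%ΔEPS = DCL × %ΔSales = 3.0627 × -7.9% = -24.2%.

-24.2%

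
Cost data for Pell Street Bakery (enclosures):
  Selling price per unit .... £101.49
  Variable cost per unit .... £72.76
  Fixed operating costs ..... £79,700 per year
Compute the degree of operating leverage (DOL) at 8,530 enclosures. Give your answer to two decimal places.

Contribution at this volume is 8,530 × £28.73 = £245,066.90.
Subtracting fixed costs: EBIT = £245,066.90 − £79,700 = £165,366.90.
So DOL = total CM / EBIT = £245,066.90 / £165,366.90 = 1.4820.

1.48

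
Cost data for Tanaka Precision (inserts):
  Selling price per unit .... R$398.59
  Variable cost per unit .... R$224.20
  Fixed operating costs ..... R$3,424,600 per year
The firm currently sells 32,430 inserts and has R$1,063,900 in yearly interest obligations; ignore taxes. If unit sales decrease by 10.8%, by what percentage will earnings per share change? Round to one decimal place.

-52.3%

Contribution at this volume is 32,430 × R$174.39 = R$5,655,467.70.
EBIT = R$5,655,467.70 − R$3,424,600 = R$2,230,867.70.
After interest of R$1,063,900.00, pre-tax earnings = R$1,166,967.70.
Degree of combined leverage = contribution ÷ (EBIT − I) = R$5,655,467.70 ÷ R$1,166,967.70 = 4.8463.
%ΔEPS = DCL × %ΔSales = 4.8463 × -10.8% = -52.3%.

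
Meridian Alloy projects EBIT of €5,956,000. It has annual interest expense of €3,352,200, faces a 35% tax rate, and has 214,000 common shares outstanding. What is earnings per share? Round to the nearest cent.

€7.91

Interest = €3,352,200.00, so EBT = €5,956,000 − €3,352,200.00 = €2,603,800.00.
Net income = €2,603,800.00 × (1 − 0.35) = €1,692,470.00.
EPS = €1,692,470.00 ÷ 214,000 = €7.91.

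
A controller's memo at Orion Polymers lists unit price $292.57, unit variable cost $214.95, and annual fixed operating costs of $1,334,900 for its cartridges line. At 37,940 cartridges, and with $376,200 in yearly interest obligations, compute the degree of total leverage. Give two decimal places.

2.39

At 37,940 units, contribution = 37,940 × $77.62 = $2,944,902.80.
EBIT = $2,944,902.80 − $1,334,900 = $1,610,002.80. Interest = $376,200.00.
DOL = $2,944,902.80 ÷ $1,610,002.80 = 1.8291; DFL = $1,610,002.80 ÷ $1,233,802.80 = 1.3049.
DCL = DOL × DFL = 1.8291 × 1.3049 = 2.3868.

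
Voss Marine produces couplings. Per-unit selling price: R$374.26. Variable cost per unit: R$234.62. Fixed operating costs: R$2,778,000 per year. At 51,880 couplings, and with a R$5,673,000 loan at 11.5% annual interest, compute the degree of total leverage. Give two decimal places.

1.90

At 51,880 units, contribution = 51,880 × R$139.64 = R$7,244,523.20.
Operating income = contribution − fixed costs = R$7,244,523.20 − R$2,778,000 = R$4,466,523.20. Interest = R$652,395.00.
DOL = R$7,244,523.20 ÷ R$4,466,523.20 = 1.6220; DFL = R$4,466,523.20 ÷ R$3,814,128.20 = 1.1710.
DCL = DOL × DFL = 1.6220 × 1.1710 = 1.8994.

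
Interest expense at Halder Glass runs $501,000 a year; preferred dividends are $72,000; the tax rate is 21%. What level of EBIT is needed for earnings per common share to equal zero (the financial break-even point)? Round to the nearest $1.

$592,139

Preferred dividends are paid after tax, so their pre-tax equivalent is $72,000 ÷ (1 − 0.21) = $91,139.24.
EPS = 0 when EBIT covers interest plus the pre-tax preferred burden: $501,000 + $91,139.24 = $592,139.24.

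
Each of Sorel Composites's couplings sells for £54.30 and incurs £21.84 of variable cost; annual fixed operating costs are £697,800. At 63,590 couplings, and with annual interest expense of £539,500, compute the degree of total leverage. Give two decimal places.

2.50

At 63,590 units, contribution = 63,590 × £32.46 = £2,064,131.40.
EBIT = £2,064,131.40 − £697,800 = £1,366,331.40. Interest = £539,500.00, so EBIT − I = £826,831.40.
Degree of total leverage = total CM / (EBIT − interest) = £2,064,131.40 / £826,831.40 = 2.4964.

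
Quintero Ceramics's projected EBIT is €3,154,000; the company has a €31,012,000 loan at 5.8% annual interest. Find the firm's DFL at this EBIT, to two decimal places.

Interest = €1,798,696.00.
Degree of financial leverage = EBIT / (EBIT − interest) = €3,154,000 / €1,355,304.00 = 2.3272.

2.33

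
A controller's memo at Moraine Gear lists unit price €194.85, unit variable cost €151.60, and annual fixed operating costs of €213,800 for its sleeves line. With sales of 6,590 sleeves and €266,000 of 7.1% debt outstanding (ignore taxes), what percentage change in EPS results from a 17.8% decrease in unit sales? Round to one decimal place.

-96.9%

At 6,590 units, contribution = 6,590 × €43.25 = €285,017.50.
Subtracting fixed costs: EBIT = €285,017.50 − €213,800 = €71,217.50.
After interest of €18,886.00, pre-tax earnings = €52,331.50.
DCL = total CM / (EBIT − I) = €285,017.50 / €52,331.50 = 5.4464.
%ΔEPS = DCL × %ΔSales = 5.4464 × -17.8% = -96.9%.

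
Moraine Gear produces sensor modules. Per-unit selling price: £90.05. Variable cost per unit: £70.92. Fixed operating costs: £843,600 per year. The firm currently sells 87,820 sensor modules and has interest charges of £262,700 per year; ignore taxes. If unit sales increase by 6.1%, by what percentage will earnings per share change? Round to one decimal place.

+17.9%

Total contribution margin = 87,820 × £19.13 = £1,679,996.60.
EBIT = £1,679,996.60 − £843,600 = £836,396.60.
Interest = £262,700.00, so EBIT − I = £573,696.60.
DCL = total CM / (EBIT − I) = £1,679,996.60 / £573,696.60 = 2.9284.
%ΔEPS = DCL × %ΔSales = 2.9284 × +6.1% = +17.9%.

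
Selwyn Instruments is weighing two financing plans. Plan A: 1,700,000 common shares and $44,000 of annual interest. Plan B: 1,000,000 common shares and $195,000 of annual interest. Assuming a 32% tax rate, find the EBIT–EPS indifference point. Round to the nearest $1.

Set EPS_A = EPS_B: (EBIT − $44,000)(1 − 0.32) ÷ 1,700,000 = (EBIT − $195,000)(1 − 0.32) ÷ 1,000,000.
The (1 − t) factor cancels: (EBIT − 44,000) × 1,000,000 = (EBIT − 195,000) × 1,700,000.
Solving, EBIT = (195,000·1,700,000 − 44,000·1,000,000) / (1,700,000 − 1,000,000) = 287,500,000,000 / 700,000 = 410,714.29.

$410,714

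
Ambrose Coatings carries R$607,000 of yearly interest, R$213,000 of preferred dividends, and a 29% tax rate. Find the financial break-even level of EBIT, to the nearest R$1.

R$907,000

Grossing the preferred dividend up to pre-tax terms: R$213,000 / (1 − 0.29) = R$300,000.00.
EPS = 0 when EBIT covers interest plus the pre-tax preferred burden: R$607,000 + R$300,000.00 = R$907,000.00.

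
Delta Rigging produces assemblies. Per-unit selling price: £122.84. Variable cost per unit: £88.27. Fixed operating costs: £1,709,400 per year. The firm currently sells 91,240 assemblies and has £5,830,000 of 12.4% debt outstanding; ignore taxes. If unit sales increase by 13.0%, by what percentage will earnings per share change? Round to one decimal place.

At 91,240 units, contribution = 91,240 × £34.57 = £3,154,166.80.
Subtracting fixed costs: EBIT = £3,154,166.80 − £1,709,400 = £1,444,766.80.
After interest of £722,920.00, pre-tax earnings = £721,846.80.
DCL = total CM / (EBIT − I) = £3,154,166.80 / £721,846.80 = 4.3696.
%ΔEPS = DCL × %ΔSales = 4.3696 × +13.0% = +56.8%.

+56.8%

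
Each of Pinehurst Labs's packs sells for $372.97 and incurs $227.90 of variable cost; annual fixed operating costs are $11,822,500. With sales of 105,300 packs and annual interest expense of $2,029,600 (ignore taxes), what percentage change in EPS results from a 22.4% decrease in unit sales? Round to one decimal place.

At 105,300 units, contribution = 105,300 × $145.07 = $15,275,871.00.
Operating income = contribution − fixed costs = $15,275,871.00 − $11,822,500 = $3,453,371.00.
Interest = $2,029,600.00, so EBIT − I = $1,423,771.00.
DCL = total CM / (EBIT − I) = $15,275,871.00 / $1,423,771.00 = 10.7292.
%ΔEPS = DCL × %ΔSales = 10.7292 × -22.4% = -240.3%.

-240.3%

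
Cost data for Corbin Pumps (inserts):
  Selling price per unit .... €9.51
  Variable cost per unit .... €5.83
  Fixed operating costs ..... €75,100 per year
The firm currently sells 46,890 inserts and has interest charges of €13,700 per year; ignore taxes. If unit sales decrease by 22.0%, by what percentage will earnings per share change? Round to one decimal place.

Contribution at this volume is 46,890 × €3.68 = €172,555.20.
EBIT = €172,555.20 − €75,100 = €97,455.20.
Interest = €13,700.00, so EBIT − I = €83,755.20.
Degree of combined leverage = contribution ÷ (EBIT − I) = €172,555.20 ÷ €83,755.20 = 2.0602.
EPS therefore changes by 2.0602 × (-22.0%) = -45.3%.

-45.3%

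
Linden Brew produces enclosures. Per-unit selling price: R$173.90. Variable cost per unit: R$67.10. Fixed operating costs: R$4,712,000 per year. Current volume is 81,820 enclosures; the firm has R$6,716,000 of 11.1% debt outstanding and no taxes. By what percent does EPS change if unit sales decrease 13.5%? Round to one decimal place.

At 81,820 units, contribution = 81,820 × R$106.80 = R$8,738,376.00.
EBIT = R$8,738,376.00 − R$4,712,000 = R$4,026,376.00.
Interest = R$745,476.00, so EBIT − I = R$3,280,900.00.
DCL = total CM / (EBIT − I) = R$8,738,376.00 / R$3,280,900.00 = 2.6634.
EPS therefore changes by 2.6634 × (-13.5%) = -36.0%.

-36.0%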